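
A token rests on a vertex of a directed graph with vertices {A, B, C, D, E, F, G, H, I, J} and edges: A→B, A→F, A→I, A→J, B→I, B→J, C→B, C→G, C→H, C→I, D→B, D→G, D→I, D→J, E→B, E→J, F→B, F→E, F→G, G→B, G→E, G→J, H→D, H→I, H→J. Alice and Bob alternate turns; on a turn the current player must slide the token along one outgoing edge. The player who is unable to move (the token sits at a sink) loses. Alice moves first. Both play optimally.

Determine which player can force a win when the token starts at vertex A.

Alice wins.

Positions with no move are L. A position that does have a move is losing for the player to move precisely when every available move leads to a winning position for the opponent. Fill in the labels:
Every edge goes from a vertex to one that appears earlier in the order J, I, B, E, G, F, A, D, H, C, so processing vertices in that order labels each vertex after all of its successors.
J: no outgoing edge → L
I: no outgoing edge → L
B: can move to I, which is L ⇒ W
E: can move to J, which is L ⇒ W
G: can move to J, which is L ⇒ W
F: moves to G(W), E(W), B(W); every one is W ⇒ L
A: can move to F, which is L ⇒ W
D: can move to I, which is L ⇒ W
H: can move to I, which is L ⇒ W
C: can move to I, which is L ⇒ W
From A Alice can move to F, reaching an L position.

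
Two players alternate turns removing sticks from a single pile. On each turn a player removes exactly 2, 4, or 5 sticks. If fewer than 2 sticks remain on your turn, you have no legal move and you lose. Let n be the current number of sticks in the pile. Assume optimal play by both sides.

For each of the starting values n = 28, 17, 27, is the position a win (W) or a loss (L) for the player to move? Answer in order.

28: L, 17: W, 27: W

Positions with no move are L. A position that does have a move is losing for the player to move precisely when every available move leads to a winning position for the opponent. Fill in the labels:
n=0: no move → L
n=1: no move → L
n=2: →0(L), so W
n=3: →1(L), so W
n=4: →0(L), so W
n=5: →1(L), so W
n=6: →1(L), so W
n=7: →5(W), 3(W), 2(W) — all W, so L
n=8: →6(W), 4(W), 3(W) — all W, so L
n=9: →7(L), so W
n=10: →8(L), so W
n=11: →7(L), so W
n=12: →8(L), so W
n=13: →8(L), so W
n=14: →12(W), 10(W), 9(W) — all W, so L
n=15: →13(W), 11(W), 10(W) — all W, so L
n=16: →14(L), so W
n=17: →15(L), so W
n=18: →14(L), so W
n=19: →15(L), so W
n=20: →15(L), so W
n=21: →19(W), 17(W), 16(W) — all W, so L
n=22: →20(W), 18(W), 17(W) — all W, so L
n=23: →21(L), so W
n=24: →22(L), so W
n=25: →21(L), so W
n=26: →22(L), so W
n=27: →22(L), so W
n=28: →26(W), 24(W), 23(W) — all W, so L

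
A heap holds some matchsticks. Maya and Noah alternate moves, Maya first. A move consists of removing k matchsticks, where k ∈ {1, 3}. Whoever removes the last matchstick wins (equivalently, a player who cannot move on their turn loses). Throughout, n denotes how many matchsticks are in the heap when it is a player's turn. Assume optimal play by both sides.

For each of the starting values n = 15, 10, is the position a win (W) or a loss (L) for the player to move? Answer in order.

Compute win/loss labels from the base case upward. A position with no move is L. Any other position is W if it can reach an L in one move, else L.
n=0: no move → L
n=1: can move to 0, which is L ⇒ W
n=2: the only move is to 1(W), a W ⇒ L
n=3: can move to 2, which is L ⇒ W
n=4: moves to 3(W), 1(W); every one is W ⇒ L
n=5: can move to 4, which is L ⇒ W
n=6: moves to 5(W), 3(W); every one is W ⇒ L
n=7: can move to 6, which is L ⇒ W
n=8: moves to 7(W), 5(W); every one is W ⇒ L
n=9: can move to 8, which is L ⇒ W
n=10: moves to 9(W), 7(W); every one is W ⇒ L
n=11: can move to 10, which is L ⇒ W
n=12: moves to 11(W), 9(W); every one is W ⇒ L
n=13: can move to 12, which is L ⇒ W
n=14: moves to 13(W), 11(W); every one is W ⇒ L
n=15: can move to 14, which is L ⇒ W

15: W, 10: L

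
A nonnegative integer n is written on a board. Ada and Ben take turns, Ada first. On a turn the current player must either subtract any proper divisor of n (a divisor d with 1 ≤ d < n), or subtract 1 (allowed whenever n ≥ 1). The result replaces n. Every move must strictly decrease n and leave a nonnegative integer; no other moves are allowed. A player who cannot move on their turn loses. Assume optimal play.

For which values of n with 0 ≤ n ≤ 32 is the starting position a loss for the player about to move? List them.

0, 2, 5, 7, 9, 11, 13, 15, 17, 19, 21, 23, 25, 27, 29, 31

Label each position W (a win for the player to move) or L (a loss). A position with no legal move is L; any other position is W exactly when some move reaches an L, and L when every move reaches a W.
n=0: no move → L
n=1: →0(L), so W
n=2: →1(W) only, which is W, so L
n=3: →2(L), so W
n=4: →2(L), so W
n=5: →4(W) only, which is W, so L
n=6: →5(L), so W
n=7: →6(W) only, which is W, so L
n=8: →7(L), so W
n=9: →6(W), 8(W) — all W, so L
n=10: →5(L), so W
n=11: →10(W) only, which is W, so L
n=12: →9(L), so W
n=13: →12(W) only, which is W, so L
n=14: →7(L), so W
n=15: →10(W), 12(W), 14(W) — all W, so L
n=16: →15(L), so W
n=17: →16(W) only, which is W, so L
n=18: →9(L), so W
n=19: →18(W) only, which is W, so L
n=20: →15(L), so W
n=21: →14(W), 18(W), 20(W) — all W, so L
n=22: →11(L), so W
n=23: →22(W) only, which is W, so L
n=24: →21(L), so W
n=25: →20(W), 24(W) — all W, so L
n=26: →13(L), so W
n=27: →18(W), 24(W), 26(W) — all W, so L
n=28: →21(L), so W
n=29: →28(W) only, which is W, so L
n=30: →15(L), so W
n=31: →30(W) only, which is W, so L
n=32: →31(L), so W
The losing starting values of n are exactly the entries labelled L in this table (16 of them).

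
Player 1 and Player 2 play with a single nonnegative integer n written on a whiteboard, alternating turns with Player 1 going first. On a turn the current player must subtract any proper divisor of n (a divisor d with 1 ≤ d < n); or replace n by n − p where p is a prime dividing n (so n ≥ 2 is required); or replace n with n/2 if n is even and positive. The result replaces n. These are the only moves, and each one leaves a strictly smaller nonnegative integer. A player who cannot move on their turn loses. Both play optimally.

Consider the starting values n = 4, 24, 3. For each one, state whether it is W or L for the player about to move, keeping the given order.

Positions with no move are L. A position that does have a move is losing for the player to move precisely when every available move leads to a winning position for the opponent. Fill in the labels:
n=0: no move → L
n=1: no move → L
n=2: can move to 0, which is L ⇒ W
n=3: can move to 0, which is L ⇒ W
n=4: moves to 2(W), 3(W); every one is W ⇒ L
n=5: can move to 0, which is L ⇒ W
n=6: can move to 4, which is L ⇒ W
n=7: can move to 0, which is L ⇒ W
n=8: can move to 4, which is L ⇒ W
n=9: moves to 6(W), 8(W); every one is W ⇒ L
n=10: can move to 9, which is L ⇒ W
n=11: can move to 0, which is L ⇒ W
n=12: can move to 9, which is L ⇒ W
n=13: can move to 0, which is L ⇒ W
n=14: moves to 7(W), 12(W), 13(W); every one is W ⇒ L
n=15: can move to 14, which is L ⇒ W
n=16: can move to 14, which is L ⇒ W
n=17: can move to 0, which is L ⇒ W
n=18: can move to 9, which is L ⇒ W
n=19: can move to 0, which is L ⇒ W
n=20: moves to 10(W), 15(W), 16(W), 18(W), 19(W); every one is W ⇒ L
n=21: can move to 14, which is L ⇒ W
n=22: can move to 20, which is L ⇒ W
n=23: can move to 0, which is L ⇒ W
n=24: can move to 20, which is L ⇒ W

4: L, 24: W, 3: W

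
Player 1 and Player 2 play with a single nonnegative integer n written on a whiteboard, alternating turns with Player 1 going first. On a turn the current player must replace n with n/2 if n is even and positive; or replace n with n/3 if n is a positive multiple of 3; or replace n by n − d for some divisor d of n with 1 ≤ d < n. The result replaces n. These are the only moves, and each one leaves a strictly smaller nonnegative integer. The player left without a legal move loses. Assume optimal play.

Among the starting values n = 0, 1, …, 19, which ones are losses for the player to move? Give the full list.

0, 1, 4, 7, 9, 11, 13, 15, 17, 19

Work bottom-up. With no move the player to move loses. Otherwise the position is W if at least one move leads to an L position for the opponent, and L if every move leads to a W.
n=0: no move → L
n=1: no move → L
n=2: can move to 1, which is L ⇒ W
n=3: can move to 1, which is L ⇒ W
n=4: moves to 2(W), 3(W); every one is W ⇒ L
n=5: can move to 4, which is L ⇒ W
n=6: can move to 4, which is L ⇒ W
n=7: the only move is to 6(W), a W ⇒ L
n=8: can move to 4, which is L ⇒ W
n=9: moves to 3(W), 6(W), 8(W); every one is W ⇒ L
n=10: can move to 9, which is L ⇒ W
n=11: the only move is to 10(W), a W ⇒ L
n=12: can move to 4, which is L ⇒ W
n=13: the only move is to 12(W), a W ⇒ L
n=14: can move to 7, which is L ⇒ W
n=15: moves to 5(W), 10(W), 12(W), 14(W); every one is W ⇒ L
n=16: can move to 15, which is L ⇒ W
n=17: the only move is to 16(W), a W ⇒ L
n=18: can move to 9, which is L ⇒ W
n=19: the only move is to 18(W), a W ⇒ L
The losing starting values of n are exactly the entries labelled L in this table (10 of them).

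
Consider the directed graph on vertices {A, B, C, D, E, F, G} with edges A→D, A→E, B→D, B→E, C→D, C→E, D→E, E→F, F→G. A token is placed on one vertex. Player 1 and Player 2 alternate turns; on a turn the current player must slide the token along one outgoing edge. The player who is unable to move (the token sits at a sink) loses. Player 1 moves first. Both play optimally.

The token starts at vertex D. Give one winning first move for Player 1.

Positions with no move are L. A position that does have a move is losing for the player to move precisely when every available move leads to a winning position for the opponent. Fill in the labels:
Every edge goes from a vertex to one that appears earlier in the order G, F, E, D, C, A, B, so processing vertices in that order labels each vertex after all of its successors.
G: no outgoing edge → L
F: →G(L), so W
E: →F(W) only, which is W, so L
D: →E(L), so W
C: →E(L), so W
A: →E(L), so W
B: →E(L), so W
From D, the L positions reachable in one move are: E.

Move to E.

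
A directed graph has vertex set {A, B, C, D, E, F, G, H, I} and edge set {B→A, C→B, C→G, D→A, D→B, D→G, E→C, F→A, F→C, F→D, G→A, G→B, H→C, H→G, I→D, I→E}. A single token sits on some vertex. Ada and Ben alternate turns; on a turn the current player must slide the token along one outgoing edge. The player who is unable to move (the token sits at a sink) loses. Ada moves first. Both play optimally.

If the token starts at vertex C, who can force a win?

Use the standard recursion: the mover loses at a terminal position; elsewhere, the mover wins exactly when some move hands the opponent an L position.
Every edge goes from a vertex to one that appears earlier in the order A, B, G, C, D, E, F, H, I, so processing vertices in that order labels each vertex after all of its successors.
A: no outgoing edge → L
B: can move to A, which is L ⇒ W
G: can move to A, which is L ⇒ W
C: moves to G(W), B(W); every one is W ⇒ L
D: can move to A, which is L ⇒ W
E: can move to C, which is L ⇒ W
F: can move to C, which is L ⇒ W
H: can move to C, which is L ⇒ W
I: moves to E(W), D(W); every one is W ⇒ L
Every move from C reaches a W position, so the mover loses.

Ben wins.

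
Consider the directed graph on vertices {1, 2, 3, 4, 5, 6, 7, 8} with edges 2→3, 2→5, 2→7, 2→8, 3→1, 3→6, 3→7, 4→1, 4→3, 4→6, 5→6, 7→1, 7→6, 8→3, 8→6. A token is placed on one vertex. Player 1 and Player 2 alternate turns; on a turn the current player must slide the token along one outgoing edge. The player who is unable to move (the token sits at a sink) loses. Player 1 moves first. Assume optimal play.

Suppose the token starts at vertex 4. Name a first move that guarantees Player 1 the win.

Move to 1.

Build the W/L table. Terminal = L. A non-terminal position is W if it has a move to some L; otherwise it is L.
Every edge goes from a vertex to one that appears earlier in the order 6, 1, 7, 3, 4, 8, 5, 2, so processing vertices in that order labels each vertex after all of its successors.
6: no outgoing edge → L
1: no outgoing edge → L
7: can move to 1, which is L ⇒ W
3: can move to 1, which is L ⇒ W
4: can move to 1, which is L ⇒ W
8: can move to 6, which is L ⇒ W
5: can move to 6, which is L ⇒ W
2: moves to 5(W), 8(W), 3(W), 7(W); every one is W ⇒ L
From 4, the L positions reachable in one move are: 1, 6. Any move reaching one of these is winning.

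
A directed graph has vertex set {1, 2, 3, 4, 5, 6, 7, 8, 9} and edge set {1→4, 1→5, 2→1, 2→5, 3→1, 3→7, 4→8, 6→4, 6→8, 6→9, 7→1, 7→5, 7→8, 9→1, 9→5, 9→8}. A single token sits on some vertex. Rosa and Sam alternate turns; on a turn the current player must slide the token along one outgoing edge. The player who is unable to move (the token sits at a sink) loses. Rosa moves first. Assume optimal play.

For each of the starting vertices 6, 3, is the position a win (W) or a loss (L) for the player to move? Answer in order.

Work bottom-up. With no move the player to move loses. Otherwise the position is W if at least one move leads to an L position for the opponent, and L if every move leads to a W.
Every edge goes from a vertex to one that appears earlier in the order 8, 5, 4, 1, 9, 6, 7, 3, 2, so processing vertices in that order labels each vertex after all of its successors.
8: no outgoing edge → L
5: no outgoing edge → L
4: W (go to 8, an L position)
1: W (go to 5, an L position)
9: W (go to 5, an L position)
6: W (go to 8, an L position)
7: W (go to 5, an L position)
3: L (options 7(W), 1(W) are all W)
2: W (go to 5, an L position)

6: W, 3: L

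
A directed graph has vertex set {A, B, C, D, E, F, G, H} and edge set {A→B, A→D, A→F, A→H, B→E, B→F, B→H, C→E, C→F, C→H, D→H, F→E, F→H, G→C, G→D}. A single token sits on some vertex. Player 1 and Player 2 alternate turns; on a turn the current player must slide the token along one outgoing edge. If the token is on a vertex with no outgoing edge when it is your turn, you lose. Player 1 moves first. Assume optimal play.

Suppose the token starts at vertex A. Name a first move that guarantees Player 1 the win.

Label each position W (a win for the player to move) or L (a loss). A position with no legal move is L; any other position is W exactly when some move reaches an L, and L when every move reaches a W.
Every edge goes from a vertex to one that appears earlier in the order H, E, F, D, C, B, G, A, so processing vertices in that order labels each vertex after all of its successors.
H: no outgoing edge → L
E: no outgoing edge → L
F: W (go to E, an L position)
D: W (go to H, an L position)
C: W (go to E, an L position)
B: W (go to E, an L position)
G: L (options C(W), D(W) are all W)
A: W (go to H, an L position)
From A, the L positions reachable in one move are: H.

Move to H.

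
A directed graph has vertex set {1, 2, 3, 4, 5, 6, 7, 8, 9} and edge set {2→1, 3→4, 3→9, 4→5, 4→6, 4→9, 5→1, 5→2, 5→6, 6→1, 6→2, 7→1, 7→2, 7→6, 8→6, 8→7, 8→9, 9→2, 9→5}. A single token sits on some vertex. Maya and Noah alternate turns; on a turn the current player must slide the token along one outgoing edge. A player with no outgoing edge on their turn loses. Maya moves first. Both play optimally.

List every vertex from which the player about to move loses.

1, 9

Build the W/L table. Terminal = L. A non-terminal position is W if it has a move to some L; otherwise it is L.
Every edge goes from a vertex to one that appears earlier in the order 1, 2, 6, 5, 9, 7, 4, 3, 8, so processing vertices in that order labels each vertex after all of its successors.
1: no outgoing edge → L
2: →1(L), so W
6: →1(L), so W
5: →1(L), so W
9: →5(W), 2(W) — all W, so L
7: →1(L), so W
4: →9(L), so W
3: →9(L), so W
8: →9(L), so W
The losing starting vertices are exactly the entries labelled L in this table (2 of them).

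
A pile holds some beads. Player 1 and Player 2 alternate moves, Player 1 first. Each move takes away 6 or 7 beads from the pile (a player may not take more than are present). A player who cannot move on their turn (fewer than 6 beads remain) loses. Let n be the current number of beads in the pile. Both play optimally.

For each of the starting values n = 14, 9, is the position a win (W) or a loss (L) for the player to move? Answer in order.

14: L, 9: W

Compute win/loss labels from the base case upward. A position with no move is L. Any other position is W if it can reach an L in one move, else L.
n=0: no move → L
n=1: no move → L
n=2: no move → L
n=3: no move → L
n=4: no move → L
n=5: no move → L
n=6: W (go to 0, an L position)
n=7: W (go to 1, an L position)
n=8: W (go to 2, an L position)
n=9: W (go to 3, an L position)
n=10: W (go to 4, an L position)
n=11: W (go to 5, an L position)
n=12: W (go to 5, an L position)
n=13: L (options 7(W), 6(W) are all W)
n=14: L (options 8(W), 7(W) are all W)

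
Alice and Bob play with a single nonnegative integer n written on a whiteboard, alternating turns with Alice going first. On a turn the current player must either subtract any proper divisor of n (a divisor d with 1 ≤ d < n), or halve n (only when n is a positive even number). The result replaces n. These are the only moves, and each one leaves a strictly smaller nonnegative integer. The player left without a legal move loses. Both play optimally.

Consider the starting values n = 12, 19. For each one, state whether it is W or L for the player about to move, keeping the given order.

Use the standard recursion: the mover loses at a terminal position; elsewhere, the mover wins exactly when some move hands the opponent an L position.
n=0: no move → L
n=1: no move → L
n=2: W (go to 1, an L position)
n=3: L (sole option 2(W) is W)
n=4: W (go to 3, an L position)
n=5: L (sole option 4(W) is W)
n=6: W (go to 3, an L position)
n=7: L (sole option 6(W) is W)
n=8: W (go to 7, an L position)
n=9: L (options 6(W), 8(W) are all W)
n=10: W (go to 5, an L position)
n=11: L (sole option 10(W) is W)
n=12: W (go to 9, an L position)
n=13: L (sole option 12(W) is W)
n=14: W (go to 7, an L position)
n=15: L (options 10(W), 12(W), 14(W) are all W)
n=16: W (go to 15, an L position)
n=17: L (sole option 16(W) is W)
n=18: W (go to 9, an L position)
n=19: L (sole option 18(W) is W)

12: W, 19: L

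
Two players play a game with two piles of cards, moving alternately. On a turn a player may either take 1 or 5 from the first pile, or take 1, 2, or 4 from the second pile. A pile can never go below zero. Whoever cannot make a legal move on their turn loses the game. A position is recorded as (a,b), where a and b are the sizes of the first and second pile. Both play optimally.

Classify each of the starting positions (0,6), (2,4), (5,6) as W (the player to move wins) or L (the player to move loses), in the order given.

Work bottom-up. With no move the player to move loses. Otherwise the position is W if at least one move leads to an L position for the opponent, and L if every move leads to a W.
No move ever increases a pile, so every position that can arise here has a ≤ 5 and b ≤ 6; it is enough to label the cells with 0 ≤ a ≤ 5 and 0 ≤ b ≤ 6.
Every move lowers a or b (never raises either), so fill the grid row by row in increasing a, and left to right within a row: each cell's successors are then already labelled.
      b=0  b=1  b=2  b=3  b=4  b=5  b=6
a=0:    L    W    W    L    W    W    L
a=1:    W    L    W    W    L    W    W
a=2:    L    W    W    L    W    W    L
a=3:    W    L    W    W    L    W    W
a=4:    L    W    W    L    W    W    L
a=5:    W    L    W    W    L    W    W
Cells with no legal move (terminal, hence L): (0,0).
The remaining L cells, each justified by listing all of its moves:
(0,3): moves to (0,2)(W), (0,1)(W); every one is W ⇒ L
(0,6): moves to (0,5)(W), (0,4)(W), (0,2)(W); every one is W ⇒ L
(1,1): moves to (0,1)(W), (1,0)(W); every one is W ⇒ L
(1,4): moves to (0,4)(W), (1,3)(W), (1,2)(W), (1,0)(W); every one is W ⇒ L
(2,0): the only move is to (1,0)(W), a W ⇒ L
(2,3): moves to (1,3)(W), (2,2)(W), (2,1)(W); every one is W ⇒ L
(2,6): moves to (1,6)(W), (2,5)(W), (2,4)(W), (2,2)(W); every one is W ⇒ L
(3,1): moves to (2,1)(W), (3,0)(W); every one is W ⇒ L
(3,4): moves to (2,4)(W), (3,3)(W), (3,2)(W), (3,0)(W); every one is W ⇒ L
(4,0): the only move is to (3,0)(W), a W ⇒ L
(4,3): moves to (3,3)(W), (4,2)(W), (4,1)(W); every one is W ⇒ L
(4,6): moves to (3,6)(W), (4,5)(W), (4,4)(W), (4,2)(W); every one is W ⇒ L
(5,1): moves to (4,1)(W), (0,1)(W), (5,0)(W); every one is W ⇒ L
(5,4): moves to (4,4)(W), (0,4)(W), (5,3)(W), (5,2)(W), (5,0)(W); every one is W ⇒ L
Every other cell has at least one move into one of the L cells above, so it is W.
(0,6): one of the L cells justified above, so L
(2,4): the move to (1,4) reaches an L cell, so W
(5,6): the move to (4,6) reaches an L cell, so W

(0,6): L, (2,4): W, (5,6): W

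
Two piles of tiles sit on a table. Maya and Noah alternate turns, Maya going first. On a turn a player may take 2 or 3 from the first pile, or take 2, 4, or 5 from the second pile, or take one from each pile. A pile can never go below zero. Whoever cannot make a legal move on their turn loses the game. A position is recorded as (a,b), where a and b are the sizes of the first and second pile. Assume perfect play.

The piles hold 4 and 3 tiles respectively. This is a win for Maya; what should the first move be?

Positions with no move are L. A position that does have a move is losing for the player to move precisely when every available move leads to a winning position for the opponent. Fill in the labels:
No move ever increases a pile, so every position that can arise here has a ≤ 4 and b ≤ 3; it is enough to label the cells with 0 ≤ a ≤ 4 and 0 ≤ b ≤ 3.
Every move lowers a or b (never raises either), so fill the grid row by row in increasing a, and left to right within a row: each cell's successors are then already labelled.
      b=0  b=1  b=2  b=3
a=0:    L    L    W    W
a=1:    L    W    W    L
a=2:    W    W    L    L
a=3:    W    W    L    W
a=4:    W    L    W    W
Cells with no legal move (terminal, hence L): (0,0), (0,1), (1,0).
The remaining L cells, each justified by listing all of its moves:
(1,3): moves to (1,1)(W), (0,2)(W); every one is W ⇒ L
(2,2): moves to (0,2)(W), (2,0)(W), (1,1)(W); every one is W ⇒ L
(2,3): moves to (0,3)(W), (2,1)(W), (1,2)(W); every one is W ⇒ L
(3,2): moves to (1,2)(W), (0,2)(W), (3,0)(W), (2,1)(W); every one is W ⇒ L
(4,1): moves to (2,1)(W), (1,1)(W), (3,0)(W); every one is W ⇒ L
Every other cell has at least one move into one of the L cells above, so it is W.
From (4,3), the L positions reachable in one move are: (2,3), (1,3), (4,1), (3,2). Any move reaching one of these is winning.

Move to (2,3).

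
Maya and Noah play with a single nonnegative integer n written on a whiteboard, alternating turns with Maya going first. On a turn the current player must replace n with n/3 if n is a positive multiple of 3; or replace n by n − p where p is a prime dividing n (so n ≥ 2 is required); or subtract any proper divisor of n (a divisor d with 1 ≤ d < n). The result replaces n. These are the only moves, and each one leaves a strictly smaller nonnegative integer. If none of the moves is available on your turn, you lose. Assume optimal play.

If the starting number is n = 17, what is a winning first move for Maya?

Use the standard recursion: the mover loses at a terminal position; elsewhere, the mover wins exactly when some move hands the opponent an L position.
n=0: no move → L
n=1: no move → L
n=2: reaches L-position 0 → W
n=3: reaches L-position 0 → W
n=4: only reaches 2(W), 3(W), all W → L
n=5: reaches L-position 0 → W
n=6: reaches L-position 4 → W
n=7: reaches L-position 0 → W
n=8: reaches L-position 4 → W
n=9: only reaches 3(W), 6(W), 8(W), all W → L
n=10: reaches L-position 9 → W
n=11: reaches L-position 0 → W
n=12: reaches L-position 4 → W
n=13: reaches L-position 0 → W
n=14: only reaches 7(W), 12(W), 13(W), all W → L
n=15: reaches L-position 14 → W
n=16: reaches L-position 14 → W
n=17: reaches L-position 0 → W
From 17, the L positions reachable in one move are: 0.

Move to 0.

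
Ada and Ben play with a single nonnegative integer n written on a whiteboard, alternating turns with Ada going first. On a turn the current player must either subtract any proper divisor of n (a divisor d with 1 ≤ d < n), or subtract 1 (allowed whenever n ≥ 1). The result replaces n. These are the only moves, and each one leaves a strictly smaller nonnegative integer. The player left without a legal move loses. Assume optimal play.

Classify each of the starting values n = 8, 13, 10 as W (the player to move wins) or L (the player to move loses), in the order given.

8: W, 13: L, 10: W

Positions with no move are L. A position that does have a move is losing for the player to move precisely when every available move leads to a winning position for the opponent. Fill in the labels:
n=0: no move → L
n=1: can move to 0, which is L ⇒ W
n=2: the only move is to 1(W), a W ⇒ L
n=3: can move to 2, which is L ⇒ W
n=4: can move to 2, which is L ⇒ W
n=5: the only move is to 4(W), a W ⇒ L
n=6: can move to 5, which is L ⇒ W
n=7: the only move is to 6(W), a W ⇒ L
n=8: can move to 7, which is L ⇒ W
n=9: moves to 6(W), 8(W); every one is W ⇒ L
n=10: can move to 5, which is L ⇒ W
n=11: the only move is to 10(W), a W ⇒ L
n=12: can move to 9, which is L ⇒ W
n=13: the only move is to 12(W), a W ⇒ L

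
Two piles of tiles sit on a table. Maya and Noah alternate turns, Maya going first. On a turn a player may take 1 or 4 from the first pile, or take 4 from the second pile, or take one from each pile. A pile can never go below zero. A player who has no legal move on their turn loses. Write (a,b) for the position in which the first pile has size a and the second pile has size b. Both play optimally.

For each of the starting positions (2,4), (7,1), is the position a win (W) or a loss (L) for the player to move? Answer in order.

Compute win/loss labels from the base case upward. A position with no move is L. Any other position is W if it can reach an L in one move, else L.
No move ever increases a pile, so every position that can arise here has a ≤ 7 and b ≤ 4; it is enough to label the cells with 0 ≤ a ≤ 7 and 0 ≤ b ≤ 4.
Every move lowers a or b (never raises either), so fill the grid row by row in increasing a, and left to right within a row: each cell's successors are then already labelled.
      b=0  b=1  b=2  b=3  b=4
a=0:    L    L    L    L    W
a=1:    W    W    W    W    W
a=2:    L    L    L    L    W
a=3:    W    W    W    W    W
a=4:    W    W    W    W    L
a=5:    L    L    L    L    W
a=6:    W    W    W    W    W
a=7:    L    L    L    L    W
Cells with no legal move (terminal, hence L): (0,0), (0,1), (0,2), (0,3).
The remaining L cells, each justified by listing all of its moves:
(2,0): →(1,0)(W) only, which is W, so L
(2,1): →(1,1)(W), (1,0)(W) — all W, so L
(2,2): →(1,2)(W), (1,1)(W) — all W, so L
(2,3): →(1,3)(W), (1,2)(W) — all W, so L
(4,4): →(3,4)(W), (0,4)(W), (4,0)(W), (3,3)(W) — all W, so L
(5,0): →(4,0)(W), (1,0)(W) — all W, so L
(5,1): →(4,1)(W), (1,1)(W), (4,0)(W) — all W, so L
(5,2): →(4,2)(W), (1,2)(W), (4,1)(W) — all W, so L
(5,3): →(4,3)(W), (1,3)(W), (4,2)(W) — all W, so L
(7,0): →(6,0)(W), (3,0)(W) — all W, so L
(7,1): →(6,1)(W), (3,1)(W), (6,0)(W) — all W, so L
(7,2): →(6,2)(W), (3,2)(W), (6,1)(W) — all W, so L
(7,3): →(6,3)(W), (3,3)(W), (6,2)(W) — all W, so L
Every other cell has at least one move into one of the L cells above, so it is W.
(2,4): the move to (2,0) reaches an L cell, so W
(7,1): one of the L cells justified above, so L

(2,4): W, (7,1): L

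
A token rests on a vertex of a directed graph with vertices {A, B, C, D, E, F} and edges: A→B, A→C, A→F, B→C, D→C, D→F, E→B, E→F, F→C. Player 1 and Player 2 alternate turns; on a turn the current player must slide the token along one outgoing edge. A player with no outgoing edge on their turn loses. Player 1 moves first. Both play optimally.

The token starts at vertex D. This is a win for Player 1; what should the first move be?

Move to C.

Work bottom-up. With no move the player to move loses. Otherwise the position is W if at least one move leads to an L position for the opponent, and L if every move leads to a W.
Every edge goes from a vertex to one that appears earlier in the order C, F, B, A, E, D, so processing vertices in that order labels each vertex after all of its successors.
C: no outgoing edge → L
F: W (go to C, an L position)
B: W (go to C, an L position)
A: W (go to C, an L position)
E: L (options B(W), F(W) are all W)
D: W (go to C, an L position)
From D, the L positions reachable in one move are: C.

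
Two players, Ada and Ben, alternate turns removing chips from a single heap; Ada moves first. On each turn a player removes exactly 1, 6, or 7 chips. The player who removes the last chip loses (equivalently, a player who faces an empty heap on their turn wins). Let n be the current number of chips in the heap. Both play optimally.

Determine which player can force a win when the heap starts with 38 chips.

Compute win/loss labels from the base case upward. A position with no move is W. Any other position is W if it can reach an L in one move, else L.
n=0: no move; the opponent has just taken the last chip and therefore loses → W
n=1: the only move is to 0(W), a W ⇒ L
n=2: can move to 1, which is L ⇒ W
n=3: the only move is to 2(W), a W ⇒ L
n=4: can move to 3, which is L ⇒ W
n=5: the only move is to 4(W), a W ⇒ L
n=6: can move to 5, which is L ⇒ W
n=7: can move to 1, which is L ⇒ W
n=8: can move to 1, which is L ⇒ W
n=9: can move to 3, which is L ⇒ W
n=10: can move to 3, which is L ⇒ W
n=11: can move to 5, which is L ⇒ W
n=12: can move to 5, which is L ⇒ W
n=13: moves to 12(W), 7(W), 6(W); every one is W ⇒ L
n=14: can move to 13, which is L ⇒ W
n=15: moves to 14(W), 9(W), 8(W); every one is W ⇒ L
n=16: can move to 15, which is L ⇒ W
n=17: moves to 16(W), 11(W), 10(W); every one is W ⇒ L
n=18: can move to 17, which is L ⇒ W
n=19: can move to 13, which is L ⇒ W
n=20: can move to 13, which is L ⇒ W
n=21: can move to 15, which is L ⇒ W
n=22: can move to 15, which is L ⇒ W
n=23: can move to 17, which is L ⇒ W
n=24: can move to 17, which is L ⇒ W
n=25: moves to 24(W), 19(W), 18(W); every one is W ⇒ L
n=26: can move to 25, which is L ⇒ W
n=27: moves to 26(W), 21(W), 20(W); every one is W ⇒ L
n=28: can move to 27, which is L ⇒ W
n=29: moves to 28(W), 23(W), 22(W); every one is W ⇒ L
n=30: can move to 29, which is L ⇒ W
n=31: can move to 25, which is L ⇒ W
n=32: can move to 25, which is L ⇒ W
n=33: can move to 27, which is L ⇒ W
n=34: can move to 27, which is L ⇒ W
n=35: can move to 29, which is L ⇒ W
n=36: can move to 29, which is L ⇒ W
n=37: moves to 36(W), 31(W), 30(W); every one is W ⇒ L
n=38: can move to 37, which is L ⇒ W
The starting position 38 is W: Ada should remove 1, leaving 37, handing over an L position.

Ada wins.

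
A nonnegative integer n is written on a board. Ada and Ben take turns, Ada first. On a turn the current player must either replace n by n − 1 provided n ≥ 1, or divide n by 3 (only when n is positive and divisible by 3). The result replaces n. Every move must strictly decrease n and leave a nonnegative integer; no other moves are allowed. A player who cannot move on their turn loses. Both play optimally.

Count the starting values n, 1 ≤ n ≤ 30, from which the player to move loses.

Use the standard recursion: the mover loses at a terminal position; elsewhere, the mover wins exactly when some move hands the opponent an L position.
n=0: no move → L
n=1: can move to 0, which is L ⇒ W
n=2: the only move is to 1(W), a W ⇒ L
n=3: can move to 2, which is L ⇒ W
n=4: the only move is to 3(W), a W ⇒ L
n=5: can move to 4, which is L ⇒ W
n=6: can move to 2, which is L ⇒ W
n=7: the only move is to 6(W), a W ⇒ L
n=8: can move to 7, which is L ⇒ W
n=9: moves to 3(W), 8(W); every one is W ⇒ L
n=10: can move to 9, which is L ⇒ W
n=11: the only move is to 10(W), a W ⇒ L
n=12: can move to 4, which is L ⇒ W
n=13: the only move is to 12(W), a W ⇒ L
n=14: can move to 13, which is L ⇒ W
n=15: moves to 5(W), 14(W); every one is W ⇒ L
n=16: can move to 15, which is L ⇒ W
n=17: the only move is to 16(W), a W ⇒ L
n=18: can move to 17, which is L ⇒ W
n=19: the only move is to 18(W), a W ⇒ L
n=20: can move to 19, which is L ⇒ W
n=21: can move to 7, which is L ⇒ W
n=22: the only move is to 21(W), a W ⇒ L
n=23: can move to 22, which is L ⇒ W
n=24: moves to 8(W), 23(W); every one is W ⇒ L
n=25: can move to 24, which is L ⇒ W
n=26: the only move is to 25(W), a W ⇒ L
n=27: can move to 9, which is L ⇒ W
n=28: the only move is to 27(W), a W ⇒ L
n=29: can move to 28, which is L ⇒ W
n=30: moves to 10(W), 29(W); every one is W ⇒ L
L entries with 1 ≤ n ≤ 30 (n=0 is outside the asked range and is not counted): n = 2, 4, 7, 9, 11, 13, 15, 17, 19, 22, 24, 26, 28, 30; that makes 14.

14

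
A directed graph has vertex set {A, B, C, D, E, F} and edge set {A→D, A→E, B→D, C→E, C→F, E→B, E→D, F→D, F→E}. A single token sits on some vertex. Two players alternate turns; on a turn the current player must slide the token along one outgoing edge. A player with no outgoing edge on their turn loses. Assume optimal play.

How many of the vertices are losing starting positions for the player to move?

Classify positions by backward induction: terminal positions (no move available) are L. From any other position, the mover wins iff some move reaches an L.
Every edge goes from a vertex to one that appears earlier in the order D, B, E, A, F, C, so processing vertices in that order labels each vertex after all of its successors.
D: no outgoing edge → L
B: reaches L-position D → W
E: reaches L-position D → W
A: reaches L-position D → W
F: reaches L-position D → W
C: only reaches F(W), E(W), all W → L
The L vertices are C, D; that is 2 in all.

2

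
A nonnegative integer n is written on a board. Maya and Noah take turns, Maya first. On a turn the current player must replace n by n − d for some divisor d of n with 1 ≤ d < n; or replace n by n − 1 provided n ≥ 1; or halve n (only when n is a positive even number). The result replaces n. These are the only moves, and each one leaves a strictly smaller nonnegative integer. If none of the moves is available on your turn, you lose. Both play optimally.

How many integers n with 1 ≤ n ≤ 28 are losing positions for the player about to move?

Build the W/L table. Terminal = L. A non-terminal position is W if it has a move to some L; otherwise it is L.
n=0: no move → L
n=1: can move to 0, which is L ⇒ W
n=2: the only move is to 1(W), a W ⇒ L
n=3: can move to 2, which is L ⇒ W
n=4: can move to 2, which is L ⇒ W
n=5: the only move is to 4(W), a W ⇒ L
n=6: can move to 5, which is L ⇒ W
n=7: the only move is to 6(W), a W ⇒ L
n=8: can move to 7, which is L ⇒ W
n=9: moves to 6(W), 8(W); every one is W ⇒ L
n=10: can move to 5, which is L ⇒ W
n=11: the only move is to 10(W), a W ⇒ L
n=12: can move to 9, which is L ⇒ W
n=13: the only move is to 12(W), a W ⇒ L
n=14: can move to 7, which is L ⇒ W
n=15: moves to 10(W), 12(W), 14(W); every one is W ⇒ L
n=16: can move to 15, which is L ⇒ W
n=17: the only move is to 16(W), a W ⇒ L
n=18: can move to 9, which is L ⇒ W
n=19: the only move is to 18(W), a W ⇒ L
n=20: can move to 15, which is L ⇒ W
n=21: moves to 14(W), 18(W), 20(W); every one is W ⇒ L
n=22: can move to 11, which is L ⇒ W
n=23: the only move is to 22(W), a W ⇒ L
n=24: can move to 21, which is L ⇒ W
n=25: moves to 20(W), 24(W); every one is W ⇒ L
n=26: can move to 13, which is L ⇒ W
n=27: moves to 18(W), 24(W), 26(W); every one is W ⇒ L
n=28: can move to 21, which is L ⇒ W
L entries with 1 ≤ n ≤ 28 (n=0 is outside the asked range and is not counted): n = 2, 5, 7, 9, 11, 13, 15, 17, 19, 21, 23, 25, 27; that makes 13.

13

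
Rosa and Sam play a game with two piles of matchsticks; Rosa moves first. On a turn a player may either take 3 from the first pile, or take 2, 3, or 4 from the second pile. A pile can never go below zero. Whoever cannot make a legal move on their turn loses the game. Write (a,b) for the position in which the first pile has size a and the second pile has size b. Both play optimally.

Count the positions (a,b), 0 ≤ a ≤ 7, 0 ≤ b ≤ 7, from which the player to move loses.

Positions with no move are L. A position that does have a move is losing for the player to move precisely when every available move leads to a winning position for the opponent. Fill in the labels:
Every move lowers a or b (never raises either), so fill the grid row by row in increasing a, and left to right within a row: each cell's successors are then already labelled.
      b=0  b=1  b=2  b=3  b=4  b=5  b=6  b=7
a=0:    L    L    W    W    W    W    L    L
a=1:    L    L    W    W    W    W    L    L
a=2:    L    L    W    W    W    W    L    L
a=3:    W    W    L    L    W    W    W    W
a=4:    W    W    L    L    W    W    W    W
a=5:    W    W    L    L    W    W    W    W
a=6:    L    L    W    W    W    W    L    L
a=7:    L    L    W    W    W    W    L    L
Cells with no legal move (terminal, hence L): (0,0), (0,1), (1,0), (1,1), (2,0), (2,1).
The remaining L cells, each justified by listing all of its moves:
(0,6): only reaches (0,4)(W), (0,3)(W), (0,2)(W), all W → L
(0,7): only reaches (0,5)(W), (0,4)(W), (0,3)(W), all W → L
(1,6): only reaches (1,4)(W), (1,3)(W), (1,2)(W), all W → L
(1,7): only reaches (1,5)(W), (1,4)(W), (1,3)(W), all W → L
(2,6): only reaches (2,4)(W), (2,3)(W), (2,2)(W), all W → L
(2,7): only reaches (2,5)(W), (2,4)(W), (2,3)(W), all W → L
(3,2): only reaches (0,2)(W), (3,0)(W), all W → L
(3,3): only reaches (0,3)(W), (3,1)(W), (3,0)(W), all W → L
(4,2): only reaches (1,2)(W), (4,0)(W), all W → L
(4,3): only reaches (1,3)(W), (4,1)(W), (4,0)(W), all W → L
(5,2): only reaches (2,2)(W), (5,0)(W), all W → L
(5,3): only reaches (2,3)(W), (5,1)(W), (5,0)(W), all W → L
(6,0): only reaches (3,0)(W), which is W → L
(6,1): only reaches (3,1)(W), which is W → L
(6,6): only reaches (3,6)(W), (6,4)(W), (6,3)(W), (6,2)(W), all W → L
(6,7): only reaches (3,7)(W), (6,5)(W), (6,4)(W), (6,3)(W), all W → L
(7,0): only reaches (4,0)(W), which is W → L
(7,1): only reaches (4,1)(W), which is W → L
(7,6): only reaches (4,6)(W), (7,4)(W), (7,3)(W), (7,2)(W), all W → L
(7,7): only reaches (4,7)(W), (7,5)(W), (7,4)(W), (7,3)(W), all W → L
Every other cell has at least one move into one of the L cells above, so it is W.
L cells per row: a=0: 4, a=1: 4, a=2: 4, a=3: 2, a=4: 2, a=5: 2, a=6: 4, a=7: 4; total 26.

26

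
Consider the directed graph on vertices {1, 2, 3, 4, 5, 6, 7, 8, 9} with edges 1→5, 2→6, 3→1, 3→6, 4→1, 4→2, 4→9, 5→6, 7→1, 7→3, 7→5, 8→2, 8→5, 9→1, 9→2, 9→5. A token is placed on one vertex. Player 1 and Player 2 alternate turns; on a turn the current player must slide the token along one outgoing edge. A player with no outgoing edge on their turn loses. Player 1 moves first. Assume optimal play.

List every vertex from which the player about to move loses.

1, 6, 8

Classify positions by backward induction: terminal positions (no move available) are L. From any other position, the mover wins iff some move reaches an L.
Every edge goes from a vertex to one that appears earlier in the order 6, 2, 5, 1, 9, 3, 8, 7, 4, so processing vertices in that order labels each vertex after all of its successors.
6: no outgoing edge → L
2: →6(L), so W
5: →6(L), so W
1: →5(W) only, which is W, so L
9: →1(L), so W
3: →1(L), so W
8: →5(W), 2(W) — all W, so L
7: →1(L), so W
4: →1(L), so W
The losing starting vertices are exactly the entries labelled L in this table (3 of them).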